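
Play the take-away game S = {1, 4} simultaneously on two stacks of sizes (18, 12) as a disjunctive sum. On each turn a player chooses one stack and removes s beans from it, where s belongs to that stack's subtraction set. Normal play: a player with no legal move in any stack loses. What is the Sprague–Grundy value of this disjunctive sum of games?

All stacks use S = {1, 4}:
G(0) = 0
G(1) = mex{0} = 1
G(2) = mex{1} = 0
G(3) = mex{0} = 1
G(4) = mex{1,0} = 2
G(5) = mex{2,1} = 0
G(6) = mex{0,0} = 1
G(7) = mex{1,1} = 0
G(8) = mex{0,2} = 1
G(9) = mex{1,0} = 2
G(10) = mex{2,1} = 0
G(11) = mex{0,0} = 1
G(12) = mex{1,1} = 0
G(13) = mex{0,2} = 1
G(14) = mex{1,0} = 2
G(15) = mex{2,1} = 0
G(16) = mex{0,0} = 1
G(17) = mex{1,1} = 0
G(18) = mex{0,2} = 1
Stack A: G(18) = 1.
Stack B: G(12) = 0.
Combined Grundy value = 1 ⊕ 0 = 1.

1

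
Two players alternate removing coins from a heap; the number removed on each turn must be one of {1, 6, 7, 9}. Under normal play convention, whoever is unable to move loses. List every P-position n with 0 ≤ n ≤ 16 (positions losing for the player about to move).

n :  0  1  2  3  4  5  6  7  8  9 10 11 12 13 14 15 16
G :  0  1  0  1  0  1  2  3  2  3  2  3  0  1  0  1  0
P-positions are exactly the n with G(n) = 0.

0, 2, 4, 12, 14, 16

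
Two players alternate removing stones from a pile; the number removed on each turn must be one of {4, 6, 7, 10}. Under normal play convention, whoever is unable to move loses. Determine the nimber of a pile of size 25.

2

n :  0  1  2  3  4  5  6  7  8  9 10 11 12 13 14 15 16 17 18 19 20 21 22 23 24 25
G :  0  0  0  0  1  1  1  1  2  2  2  2  3  3  0  0  0  0  1  1  1  1  2  2  2  2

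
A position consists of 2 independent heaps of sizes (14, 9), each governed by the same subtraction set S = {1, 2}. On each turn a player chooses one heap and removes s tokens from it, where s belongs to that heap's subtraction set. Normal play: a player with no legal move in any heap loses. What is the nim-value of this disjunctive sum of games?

All heaps use S = {1, 2}:
G(0) = 0
G(1) = mex{0} = 1
G(2) = mex{1,0} = 2
G(3) = mex{2,1} = 0
G(4) = mex{0,2} = 1
G(5) = mex{1,0} = 2
G(6) = mex{2,1} = 0
G(7) = mex{0,2} = 1
G(8) = mex{1,0} = 2
G(9) = mex{2,1} = 0
G(10) = mex{0,2} = 1
G(11) = mex{1,0} = 2
G(12) = mex{2,1} = 0
G(13) = mex{0,2} = 1
G(14) = mex{1,0} = 2
Heap A: G(14) = 2.
Heap B: G(9) = 0.
Combined Grundy value = 2 ⊕ 0 = 2.

2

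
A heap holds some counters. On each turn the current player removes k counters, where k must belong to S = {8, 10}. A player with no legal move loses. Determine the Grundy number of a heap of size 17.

n :  0  1  2  3  4  5  6  7  8  9 10 11 12 13 14 15 16 17
G :  0  0  0  0  0  0  0  0  1  1  1  1  1  1  1  1  2  2

2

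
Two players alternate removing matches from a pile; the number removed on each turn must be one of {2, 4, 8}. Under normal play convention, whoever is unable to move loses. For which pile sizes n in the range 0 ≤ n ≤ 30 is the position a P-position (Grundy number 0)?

0, 1, 6, 7, 12, 13, 18, 19, 24, 25, 30

G(0) = 0
G(1) = mex{} = 0
G(2) = mex{0} = 1
G(3) = mex{0} = 1
G(4) = mex{1,0} = 2
G(5) = mex{1,0} = 2
G(6) = mex{2,1} = 0
G(7) = mex{2,1} = 0
G(8) = mex{0,2,0} = 1
G(9) = mex{0,2,0} = 1
G(10) = mex{1,0,1} = 2
G(11) = mex{1,0,1} = 2
G(12) = mex{2,1,2} = 0
G(13) = mex{2,1,2} = 0
G(14) = mex{0,2,0} = 1
G(15) = mex{0,2,0} = 1
G(16) = mex{1,0,1} = 2
G(17) = mex{1,0,1} = 2
G(18) = mex{2,1,2} = 0
G(19) = mex{2,1,2} = 0
G(20) = mex{0,2,0} = 1
G(21) = mex{0,2,0} = 1
G(22) = mex{1,0,1} = 2
G(23) = mex{1,0,1} = 2
G(24) = mex{2,1,2} = 0
G(25) = mex{2,1,2} = 0
G(26) = mex{0,2,0} = 1
G(27) = mex{0,2,0} = 1
G(28) = mex{1,0,1} = 2
G(29) = mex{1,0,1} = 2
G(30) = mex{2,1,2} = 0
P-positions are exactly the n with G(n) = 0.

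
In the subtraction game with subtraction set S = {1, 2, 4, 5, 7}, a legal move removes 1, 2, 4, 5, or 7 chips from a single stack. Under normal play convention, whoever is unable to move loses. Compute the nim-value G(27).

0

G(0) = 0
G(1) = mex{0} = 1
G(2) = mex{1,0} = 2
G(3) = mex{2,1} = 0
G(4) = mex{0,2,0} = 1
G(5) = mex{1,0,1,0} = 2
G(6) = mex{2,1,2,1} = 0
G(7) = mex{0,2,0,2,0} = 1
G(8) = mex{1,0,1,0,1} = 2
G(9) = mex{2,1,2,1,2} = 0
G(10) = mex{0,2,0,2,0} = 1
G(11) = mex{1,0,1,0,1} = 2
G(12) = mex{2,1,2,1,2} = 0
G(13) = mex{0,2,0,2,0} = 1
G(14) = mex{1,0,1,0,1} = 2
G(15) = mex{2,1,2,1,2} = 0
G(16) = mex{0,2,0,2,0} = 1
G(17) = mex{1,0,1,0,1} = 2
G(18) = mex{2,1,2,1,2} = 0
G(19) = mex{0,2,0,2,0} = 1
G(20) = mex{1,0,1,0,1} = 2
G(21) = mex{2,1,2,1,2} = 0
G(22) = mex{0,2,0,2,0} = 1
G(23) = mex{1,0,1,0,1} = 2
G(24) = mex{2,1,2,1,2} = 0
G(25) = mex{0,2,0,2,0} = 1
G(26) = mex{1,0,1,0,1} = 2
G(27) = mex{2,1,2,1,2} = 0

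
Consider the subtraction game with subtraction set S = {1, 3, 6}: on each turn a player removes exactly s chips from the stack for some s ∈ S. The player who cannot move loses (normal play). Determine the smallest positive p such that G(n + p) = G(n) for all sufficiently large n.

9

n :  0  1  2  3  4  5  6  7  8  9 10 11 12 13 14 15 16 17 18 19
G :  0  1  0  1  0  1  2  3  2  0  1  0  1  0  1  2  3  2  0  1
G(n+9) = G(n) holds for n = 0,…,5 (a full window of length max(S) = 6), so the sequence is purely periodic with period 9.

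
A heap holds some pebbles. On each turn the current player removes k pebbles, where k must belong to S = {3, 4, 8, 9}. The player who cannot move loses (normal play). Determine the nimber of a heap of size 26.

0

G(0) = 0
G(1) = mex{} = 0
G(2) = mex{} = 0
G(3) = mex{0} = 1
G(4) = mex{0,0} = 1
G(5) = mex{0,0} = 1
G(6) = mex{1,0} = 2
G(7) = mex{1,1} = 0
G(8) = mex{1,1,0} = 2
G(9) = mex{2,1,0,0} = 3
G(10) = mex{0,2,0,0} = 1
G(11) = mex{2,0,1,0} = 3
G(12) = mex{3,2,1,1} = 0
G(13) = mex{1,3,1,1} = 0
G(14) = mex{3,1,2,1} = 0
G(15) = mex{0,3,0,2} = 1
G(16) = mex{0,0,2,0} = 1
G(17) = mex{0,0,3,2} = 1
G(18) = mex{1,0,1,3} = 2
G(19) = mex{1,1,3,1} = 0
G(20) = mex{1,1,0,3} = 2
G(21) = mex{2,1,0,0} = 3
G(22) = mex{0,2,0,0} = 1
G(23) = mex{2,0,1,0} = 3
G(24) = mex{3,2,1,1} = 0
G(25) = mex{1,3,1,1} = 0
G(26) = mex{3,1,2,1} = 0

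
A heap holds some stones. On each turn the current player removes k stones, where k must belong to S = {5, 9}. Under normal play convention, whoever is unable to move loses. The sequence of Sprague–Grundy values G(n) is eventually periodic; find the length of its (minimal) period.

14

G(0) = 0
G(1) = mex{} = 0
G(2) = mex{} = 0
G(3) = mex{} = 0
G(4) = mex{} = 0
G(5) = mex{0} = 1
G(6) = mex{0} = 1
G(7) = mex{0} = 1
G(8) = mex{0} = 1
G(9) = mex{0,0} = 1
G(10) = mex{1,0} = 2
G(11) = mex{1,0} = 2
G(12) = mex{1,0} = 2
G(13) = mex{1,0} = 2
G(14) = mex{1,1} = 0
G(15) = mex{2,1} = 0
G(16) = mex{2,1} = 0
G(17) = mex{2,1} = 0
G(18) = mex{2,1} = 0
G(19) = mex{0,2} = 1
G(20) = mex{0,2} = 1
G(21) = mex{0,2} = 1
G(22) = mex{0,2} = 1
G(23) = mex{0,0} = 1
G(24) = mex{1,0} = 2
G(25) = mex{1,0} = 2
G(26) = mex{1,0} = 2
G(27) = mex{1,0} = 2
G(28) = mex{1,1} = 0
G(29) = mex{2,1} = 0
G(n+14) = G(n) holds for n = 0,…,8 (a full window of length max(S) = 9), so the sequence is purely periodic with period 14.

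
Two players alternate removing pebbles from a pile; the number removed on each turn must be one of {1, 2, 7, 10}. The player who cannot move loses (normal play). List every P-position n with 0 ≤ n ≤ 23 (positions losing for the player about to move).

0, 3, 6, 9, 12, 15, 18, 21

G(0) = 0
G(1) = mex{0} = 1
G(2) = mex{1,0} = 2
G(3) = mex{2,1} = 0
G(4) = mex{0,2} = 1
G(5) = mex{1,0} = 2
G(6) = mex{2,1} = 0
G(7) = mex{0,2,0} = 1
G(8) = mex{1,0,1} = 2
G(9) = mex{2,1,2} = 0
G(10) = mex{0,2,0,0} = 1
G(11) = mex{1,0,1,1} = 2
G(12) = mex{2,1,2,2} = 0
G(13) = mex{0,2,0,0} = 1
G(14) = mex{1,0,1,1} = 2
G(15) = mex{2,1,2,2} = 0
G(16) = mex{0,2,0,0} = 1
G(17) = mex{1,0,1,1} = 2
G(18) = mex{2,1,2,2} = 0
G(19) = mex{0,2,0,0} = 1
G(20) = mex{1,0,1,1} = 2
G(21) = mex{2,1,2,2} = 0
G(22) = mex{0,2,0,0} = 1
G(23) = mex{1,0,1,1} = 2
P-positions are exactly the n with G(n) = 0.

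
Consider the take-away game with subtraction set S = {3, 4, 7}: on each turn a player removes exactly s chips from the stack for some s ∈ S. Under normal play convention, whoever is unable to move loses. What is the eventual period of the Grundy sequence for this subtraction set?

10

n :  0  1  2  3  4  5  6  7  8  9 10 11 12 13 14 15 16 17 18 19 20 21
G :  0  0  0  1  1  1  2  2  2  3  0  0  0  1  1  1  2  2  2  3  0  0
G(n+10) = G(n) holds for n = 0,…,6 (a full window of length max(S) = 7), so the sequence is purely periodic with period 10.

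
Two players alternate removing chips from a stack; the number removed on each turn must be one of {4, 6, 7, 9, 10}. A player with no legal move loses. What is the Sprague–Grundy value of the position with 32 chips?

1

n :  0  1  2  3  4  5  6  7  8  9 10 11 12 13 14 15 16 17 18 19 20 21 22 23 24 25 26 27 28 29 30 31 32
G :  0  0  0  0  1  1  1  1  2  2  2  2  3  3  0  0  0  0  1  1  1  1  2  2  2  2  3  3  0  0  0  0  1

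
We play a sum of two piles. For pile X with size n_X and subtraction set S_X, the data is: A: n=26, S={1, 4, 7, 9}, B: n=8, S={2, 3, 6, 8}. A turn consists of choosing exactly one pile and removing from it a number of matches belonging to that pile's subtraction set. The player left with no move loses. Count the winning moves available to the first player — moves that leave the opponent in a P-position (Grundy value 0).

2

Pile A, S = {1, 4, 7, 9}:
G(0) = 0
G(1) = mex{0} = 1
G(2) = mex{1} = 0
G(3) = mex{0} = 1
G(4) = mex{1,0} = 2
G(5) = mex{2,1} = 0
G(6) = mex{0,0} = 1
G(7) = mex{1,1,0} = 2
G(8) = mex{2,2,1} = 0
G(9) = mex{0,0,0,0} = 1
G(10) = mex{1,1,1,1} = 0
G(11) = mex{0,2,2,0} = 1
G(12) = mex{1,0,0,1} = 2
G(13) = mex{2,1,1,2} = 0
G(14) = mex{0,0,2,0} = 1
G(15) = mex{1,1,0,1} = 2
G(16) = mex{2,2,1,2} = 0
G(17) = mex{0,0,0,0} = 1
G(18) = mex{1,1,1,1} = 0
G(19) = mex{0,2,2,0} = 1
G(20) = mex{1,0,0,1} = 2
G(21) = mex{2,1,1,2} = 0
G(22) = mex{0,0,2,0} = 1
G(23) = mex{1,1,0,1} = 2
G(24) = mex{2,2,1,2} = 0
G(25) = mex{0,0,0,0} = 1
G(26) = mex{1,1,1,1} = 0
G_A(26) = 0.
Pile B, S = {2, 3, 6, 8}:
n : 0 1 2 3 4 5 6 7 8
G : 0 0 1 1 2 0 3 1 2
G_B(8) = 2.
Combined Grundy value = 0 ⊕ 2 = 2.
A winning move leaves total XOR = 0, i.e. changes one component's Grundy value g to g ⊕ X where X is the current total.
Pile A: need g' = 0⊕2 = 2. Options: 26−1→G=1, 26−4→G=1, 26−7→G=1, 26−9→G=1. Hits: 0.
Pile B: need g' = 2⊕2 = 0. Options: 8−2→G=3, 8−3→G=0, 8−6→G=1, 8−8→G=0. Hits: 2.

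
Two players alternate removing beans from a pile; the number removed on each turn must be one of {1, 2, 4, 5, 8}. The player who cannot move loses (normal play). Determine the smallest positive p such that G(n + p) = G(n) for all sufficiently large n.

3

G(0) = 0
G(1) = mex{0} = 1
G(2) = mex{1,0} = 2
G(3) = mex{2,1} = 0
G(4) = mex{0,2,0} = 1
G(5) = mex{1,0,1,0} = 2
G(6) = mex{2,1,2,1} = 0
G(7) = mex{0,2,0,2} = 1
G(8) = mex{1,0,1,0,0} = 2
G(9) = mex{2,1,2,1,1} = 0
G(10) = mex{0,2,0,2,2} = 1
G(11) = mex{1,0,1,0,0} = 2
G(12) = mex{2,1,2,1,1} = 0
G(13) = mex{0,2,0,2,2} = 1
G(14) = mex{1,0,1,0,0} = 2
G(n+3) = G(n) holds for n = 0,…,7 (a full window of length max(S) = 8), so the sequence is purely periodic with period 3.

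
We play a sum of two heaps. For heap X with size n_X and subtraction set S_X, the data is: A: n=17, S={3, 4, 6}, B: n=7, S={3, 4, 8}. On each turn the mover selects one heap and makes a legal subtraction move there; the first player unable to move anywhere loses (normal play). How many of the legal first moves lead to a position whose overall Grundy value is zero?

Heap A, S = {3, 4, 6}:
G(0) = 0
G(1) = mex{} = 0
G(2) = mex{} = 0
G(3) = mex{0} = 1
G(4) = mex{0,0} = 1
G(5) = mex{0,0} = 1
G(6) = mex{1,0,0} = 2
G(7) = mex{1,1,0} = 2
G(8) = mex{1,1,0} = 2
G(9) = mex{2,1,1} = 0
G(10) = mex{2,2,1} = 0
G(11) = mex{2,2,1} = 0
G(12) = mex{0,2,2} = 1
G(13) = mex{0,0,2} = 1
G(14) = mex{0,0,2} = 1
G(15) = mex{1,0,0} = 2
G(16) = mex{1,1,0} = 2
G(17) = mex{1,1,0} = 2
G_A(17) = 2.
Heap B, S = {3, 4, 8}:
G(0) = 0
G(1) = mex{} = 0
G(2) = mex{} = 0
G(3) = mex{0} = 1
G(4) = mex{0,0} = 1
G(5) = mex{0,0} = 1
G(6) = mex{1,0} = 2
G(7) = mex{1,1} = 0
G_B(7) = 0.
Combined Grundy value = 2 ⊕ 0 = 2.
A winning move leaves total XOR = 0, i.e. changes one component's Grundy value g to g ⊕ X where X is the current total.
Heap A: need g' = 2⊕2 = 0. Options: 17−3→G=1, 17−4→G=1, 17−6→G=0. Hits: 1.
Heap B: need g' = 0⊕2 = 2. Options: 7−3→G=1, 7−4→G=1. Hits: 0.

1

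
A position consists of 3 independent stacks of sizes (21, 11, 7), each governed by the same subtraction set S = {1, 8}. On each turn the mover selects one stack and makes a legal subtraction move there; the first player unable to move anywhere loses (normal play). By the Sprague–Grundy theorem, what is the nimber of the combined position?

0

All stacks use S = {1, 8}:
G(0) = 0
G(1) = mex{0} = 1
G(2) = mex{1} = 0
G(3) = mex{0} = 1
G(4) = mex{1} = 0
G(5) = mex{0} = 1
G(6) = mex{1} = 0
G(7) = mex{0} = 1
G(8) = mex{1,0} = 2
G(9) = mex{2,1} = 0
G(10) = mex{0,0} = 1
G(11) = mex{1,1} = 0
G(12) = mex{0,0} = 1
G(13) = mex{1,1} = 0
G(14) = mex{0,0} = 1
G(15) = mex{1,1} = 0
G(16) = mex{0,2} = 1
G(17) = mex{1,0} = 2
G(18) = mex{2,1} = 0
G(19) = mex{0,0} = 1
G(20) = mex{1,1} = 0
G(21) = mex{0,0} = 1
Stack A: G(21) = 1.
Stack B: G(11) = 0.
Stack C: G(7) = 1.
Combined Grundy value = 1 ⊕ 0 ⊕ 1 = 0.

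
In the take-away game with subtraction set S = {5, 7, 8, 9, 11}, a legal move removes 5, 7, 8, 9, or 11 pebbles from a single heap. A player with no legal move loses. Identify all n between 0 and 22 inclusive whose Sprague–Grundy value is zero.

0, 1, 2, 3, 4, 16, 17, 18, 19, 20

G(0) = 0
G(1) = mex{} = 0
G(2) = mex{} = 0
G(3) = mex{} = 0
G(4) = mex{} = 0
G(5) = mex{0} = 1
G(6) = mex{0} = 1
G(7) = mex{0,0} = 1
G(8) = mex{0,0,0} = 1
G(9) = mex{0,0,0,0} = 1
G(10) = mex{1,0,0,0} = 2
G(11) = mex{1,0,0,0,0} = 2
G(12) = mex{1,1,0,0,0} = 2
G(13) = mex{1,1,1,0,0} = 2
G(14) = mex{1,1,1,1,0} = 2
G(15) = mex{2,1,1,1,0} = 3
G(16) = mex{2,1,1,1,1} = 0
G(17) = mex{2,2,1,1,1} = 0
G(18) = mex{2,2,2,1,1} = 0
G(19) = mex{2,2,2,2,1} = 0
G(20) = mex{3,2,2,2,1} = 0
G(21) = mex{0,2,2,2,2} = 1
G(22) = mex{0,3,2,2,2} = 1
P-positions are exactly the n with G(n) = 0.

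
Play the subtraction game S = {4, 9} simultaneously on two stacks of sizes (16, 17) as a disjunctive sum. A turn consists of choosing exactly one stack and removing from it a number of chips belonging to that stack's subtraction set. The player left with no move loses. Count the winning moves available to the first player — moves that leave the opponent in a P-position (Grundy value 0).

4

All stacks use S = {4, 9}:
G(0) = 0
G(1) = mex{} = 0
G(2) = mex{} = 0
G(3) = mex{} = 0
G(4) = mex{0} = 1
G(5) = mex{0} = 1
G(6) = mex{0} = 1
G(7) = mex{0} = 1
G(8) = mex{1} = 0
G(9) = mex{1,0} = 2
G(10) = mex{1,0} = 2
G(11) = mex{1,0} = 2
G(12) = mex{0,0} = 1
G(13) = mex{2,1} = 0
G(14) = mex{2,1} = 0
G(15) = mex{2,1} = 0
G(16) = mex{1,1} = 0
G(17) = mex{0,0} = 1
Stack A: G(16) = 0.
Stack B: G(17) = 1.
Combined Grundy value = 0 ⊕ 1 = 1.
A winning move leaves total XOR = 0, i.e. changes one component's Grundy value g to g ⊕ X where X is the current total.
Stack A: need g' = 0⊕1 = 1. Options: 16−4→G=1, 16−9→G=1. Hits: 2.
Stack B: need g' = 1⊕1 = 0. Options: 17−4→G=0, 17−9→G=0. Hits: 2.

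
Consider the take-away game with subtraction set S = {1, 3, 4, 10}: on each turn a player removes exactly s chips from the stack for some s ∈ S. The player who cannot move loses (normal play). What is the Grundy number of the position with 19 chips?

3

n :  0  1  2  3  4  5  6  7  8  9 10 11 12 13 14 15 16 17 18 19
G :  0  1  0  1  2  3  2  0  1  0  1  2  3  2  0  1  0  1  2  3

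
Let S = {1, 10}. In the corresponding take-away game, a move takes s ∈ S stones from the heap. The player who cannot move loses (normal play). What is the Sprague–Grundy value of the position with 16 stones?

1

n :  0  1  2  3  4  5  6  7  8  9 10 11 12 13 14 15 16
G :  0  1  0  1  0  1  0  1  0  1  2  0  1  0  1  0  1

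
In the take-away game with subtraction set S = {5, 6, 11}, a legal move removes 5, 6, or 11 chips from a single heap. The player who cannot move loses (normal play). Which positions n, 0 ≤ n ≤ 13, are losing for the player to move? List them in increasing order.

G(0) = 0
G(1) = mex{} = 0
G(2) = mex{} = 0
G(3) = mex{} = 0
G(4) = mex{} = 0
G(5) = mex{0} = 1
G(6) = mex{0,0} = 1
G(7) = mex{0,0} = 1
G(8) = mex{0,0} = 1
G(9) = mex{0,0} = 1
G(10) = mex{1,0} = 2
G(11) = mex{1,1,0} = 2
G(12) = mex{1,1,0} = 2
G(13) = mex{1,1,0} = 2
P-positions are exactly the n with G(n) = 0.

0, 1, 2, 3, 4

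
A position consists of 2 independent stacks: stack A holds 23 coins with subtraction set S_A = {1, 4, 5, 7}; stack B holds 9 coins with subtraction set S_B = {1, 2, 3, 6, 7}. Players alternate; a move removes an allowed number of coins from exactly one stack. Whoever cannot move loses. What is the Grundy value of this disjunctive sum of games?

Stack A, S = {1, 4, 5, 7}:
n :  0  1  2  3  4  5  6  7  8  9 10 11 12 13 14 15 16 17 18 19 20 21 22 23
G :  0  1  0  1  2  3  2  3  0  1  0  1  2  3  2  3  0  1  0  1  2  3  2  3
G_A(23) = 3.
Stack B, S = {1, 2, 3, 6, 7}:
n : 0 1 2 3 4 5 6 7 8 9
G : 0 1 2 3 0 1 2 3 0 1
G_B(9) = 1.
Combined Grundy value = 3 ⊕ 1 = 2.

2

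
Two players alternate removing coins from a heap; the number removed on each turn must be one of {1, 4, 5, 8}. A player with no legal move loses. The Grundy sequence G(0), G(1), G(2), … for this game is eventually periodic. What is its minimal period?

n :  0  1  2  3  4  5  6  7  8  9 10 11 12 13 14 15 16 17 18 19
G :  0  1  0  1  2  3  2  3  4  0  1  0  1  2  3  2  3  4  0  1
G(n+9) = G(n) holds for n = 0,…,7 (a full window of length max(S) = 8), so the sequence is purely periodic with period 9.

9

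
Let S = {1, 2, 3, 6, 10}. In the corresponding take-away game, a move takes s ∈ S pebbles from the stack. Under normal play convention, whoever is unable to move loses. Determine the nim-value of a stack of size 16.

G(0) = 0
G(1) = mex{0} = 1
G(2) = mex{1,0} = 2
G(3) = mex{2,1,0} = 3
G(4) = mex{3,2,1} = 0
G(5) = mex{0,3,2} = 1
G(6) = mex{1,0,3,0} = 2
G(7) = mex{2,1,0,1} = 3
G(8) = mex{3,2,1,2} = 0
G(9) = mex{0,3,2,3} = 1
G(10) = mex{1,0,3,0,0} = 2
G(11) = mex{2,1,0,1,1} = 3
G(12) = mex{3,2,1,2,2} = 0
G(13) = mex{0,3,2,3,3} = 1
G(14) = mex{1,0,3,0,0} = 2
G(15) = mex{2,1,0,1,1} = 3
G(16) = mex{3,2,1,2,2} = 0

0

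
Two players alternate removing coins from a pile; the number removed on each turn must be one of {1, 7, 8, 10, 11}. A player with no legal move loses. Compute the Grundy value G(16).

G(0) = 0
G(1) = mex{0} = 1
G(2) = mex{1} = 0
G(3) = mex{0} = 1
G(4) = mex{1} = 0
G(5) = mex{0} = 1
G(6) = mex{1} = 0
G(7) = mex{0,0} = 1
G(8) = mex{1,1,0} = 2
G(9) = mex{2,0,1} = 3
G(10) = mex{3,1,0,0} = 2
G(11) = mex{2,0,1,1,0} = 3
G(12) = mex{3,1,0,0,1} = 2
G(13) = mex{2,0,1,1,0} = 3
G(14) = mex{3,1,0,0,1} = 2
G(15) = mex{2,2,1,1,0} = 3
G(16) = mex{3,3,2,0,1} = 4

4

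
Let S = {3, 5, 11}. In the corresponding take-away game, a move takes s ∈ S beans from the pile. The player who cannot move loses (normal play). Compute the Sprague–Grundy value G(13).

n :  0  1  2  3  4  5  6  7  8  9 10 11 12 13
G :  0  0  0  1  1  1  2  2  0  0  0  1  1  1

1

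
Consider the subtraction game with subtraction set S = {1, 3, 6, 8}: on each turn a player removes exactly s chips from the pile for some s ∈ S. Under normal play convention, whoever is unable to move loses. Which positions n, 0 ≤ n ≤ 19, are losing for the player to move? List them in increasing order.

0, 2, 4, 9, 11, 13, 18

n :  0  1  2  3  4  5  6  7  8  9 10 11 12 13 14 15 16 17 18 19
G :  0  1  0  1  0  1  2  3  2  0  1  0  1  0  1  2  3  2  0  1
P-positions are exactly the n with G(n) = 0.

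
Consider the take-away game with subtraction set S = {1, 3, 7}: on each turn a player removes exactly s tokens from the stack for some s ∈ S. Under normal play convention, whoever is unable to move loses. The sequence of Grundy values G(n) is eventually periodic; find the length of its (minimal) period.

2

n :  0  1  2  3  4  5  6  7  8  9 10 11 12 13 14
G :  0  1  0  1  0  1  0  1  0  1  0  1  0  1  0
G(n+2) = G(n) holds for n = 0,…,6 (a full window of length max(S) = 7), so the sequence is purely periodic with period 2.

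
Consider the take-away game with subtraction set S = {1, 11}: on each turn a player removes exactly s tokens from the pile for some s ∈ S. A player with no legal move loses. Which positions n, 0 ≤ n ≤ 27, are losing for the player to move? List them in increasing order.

0, 2, 4, 6, 8, 10, 12, 14, 16, 18, 20, 22, 24, 26

n :  0  1  2  3  4  5  6  7  8  9 10 11 12 13 14 15 16 17 18 19 20 21 22 23 24 25 26 27
G :  0  1  0  1  0  1  0  1  0  1  0  1  0  1  0  1  0  1  0  1  0  1  0  1  0  1  0  1
P-positions are exactly the n with G(n) = 0.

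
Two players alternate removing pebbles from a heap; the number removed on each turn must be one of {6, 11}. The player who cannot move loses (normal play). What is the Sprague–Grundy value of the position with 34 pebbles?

G(0) = 0
G(1) = mex{} = 0
G(2) = mex{} = 0
G(3) = mex{} = 0
G(4) = mex{} = 0
G(5) = mex{} = 0
G(6) = mex{0} = 1
G(7) = mex{0} = 1
G(8) = mex{0} = 1
G(9) = mex{0} = 1
G(10) = mex{0} = 1
G(11) = mex{0,0} = 1
G(12) = mex{1,0} = 2
G(13) = mex{1,0} = 2
G(14) = mex{1,0} = 2
G(15) = mex{1,0} = 2
G(16) = mex{1,0} = 2
G(17) = mex{1,1} = 0
G(18) = mex{2,1} = 0
G(19) = mex{2,1} = 0
G(20) = mex{2,1} = 0
G(21) = mex{2,1} = 0
G(22) = mex{2,1} = 0
G(23) = mex{0,2} = 1
G(24) = mex{0,2} = 1
G(25) = mex{0,2} = 1
G(26) = mex{0,2} = 1
G(27) = mex{0,2} = 1
G(28) = mex{0,0} = 1
G(29) = mex{1,0} = 2
G(30) = mex{1,0} = 2
G(31) = mex{1,0} = 2
G(32) = mex{1,0} = 2
G(33) = mex{1,0} = 2
G(34) = mex{1,1} = 0

0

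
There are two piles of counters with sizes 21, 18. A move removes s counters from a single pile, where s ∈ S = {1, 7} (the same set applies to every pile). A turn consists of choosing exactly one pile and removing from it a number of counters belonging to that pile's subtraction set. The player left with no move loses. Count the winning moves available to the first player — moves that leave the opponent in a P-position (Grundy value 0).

4

All piles use S = {1, 7}:
n :  0  1  2  3  4  5  6  7  8  9 10 11 12 13 14 15 16 17 18 19 20 21
G :  0  1  0  1  0  1  0  1  0  1  0  1  0  1  0  1  0  1  0  1  0  1
Pile A: G(21) = 1.
Pile B: G(18) = 0.
Combined Grundy value = 1 ⊕ 0 = 1.
A winning move leaves total XOR = 0, i.e. changes one component's Grundy value g to g ⊕ X where X is the current total.
Pile A: need g' = 1⊕1 = 0. Options: 21−1→G=0, 21−7→G=0. Hits: 2.
Pile B: need g' = 0⊕1 = 1. Options: 18−1→G=1, 18−7→G=1. Hits: 2.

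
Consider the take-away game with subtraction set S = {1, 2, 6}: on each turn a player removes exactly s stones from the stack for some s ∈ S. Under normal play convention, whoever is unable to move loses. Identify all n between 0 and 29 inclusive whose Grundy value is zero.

0, 3, 7, 10, 14, 17, 21, 24, 28

G(0) = 0
G(1) = mex{0} = 1
G(2) = mex{1,0} = 2
G(3) = mex{2,1} = 0
G(4) = mex{0,2} = 1
G(5) = mex{1,0} = 2
G(6) = mex{2,1,0} = 3
G(7) = mex{3,2,1} = 0
G(8) = mex{0,3,2} = 1
G(9) = mex{1,0,0} = 2
G(10) = mex{2,1,1} = 0
G(11) = mex{0,2,2} = 1
G(12) = mex{1,0,3} = 2
G(13) = mex{2,1,0} = 3
G(14) = mex{3,2,1} = 0
G(15) = mex{0,3,2} = 1
G(16) = mex{1,0,0} = 2
G(17) = mex{2,1,1} = 0
G(18) = mex{0,2,2} = 1
G(19) = mex{1,0,3} = 2
G(20) = mex{2,1,0} = 3
G(21) = mex{3,2,1} = 0
G(22) = mex{0,3,2} = 1
G(23) = mex{1,0,0} = 2
G(24) = mex{2,1,1} = 0
G(25) = mex{0,2,2} = 1
G(26) = mex{1,0,3} = 2
G(27) = mex{2,1,0} = 3
G(28) = mex{3,2,1} = 0
G(29) = mex{0,3,2} = 1
P-positions are exactly the n with G(n) = 0.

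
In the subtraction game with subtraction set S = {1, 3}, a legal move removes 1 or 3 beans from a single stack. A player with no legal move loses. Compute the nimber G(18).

n :  0  1  2  3  4  5  6  7  8  9 10 11 12 13 14 15 16 17 18
G :  0  1  0  1  0  1  0  1  0  1  0  1  0  1  0  1  0  1  0

0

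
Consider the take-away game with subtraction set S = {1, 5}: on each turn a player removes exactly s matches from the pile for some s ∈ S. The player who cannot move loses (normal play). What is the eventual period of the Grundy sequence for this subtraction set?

n :  0  1  2  3  4  5  6  7  8  9 10 11 12 13 14
G :  0  1  0  1  0  1  0  1  0  1  0  1  0  1  0
G(n+2) = G(n) holds for n = 0,…,4 (a full window of length max(S) = 5), so the sequence is purely periodic with period 2.

2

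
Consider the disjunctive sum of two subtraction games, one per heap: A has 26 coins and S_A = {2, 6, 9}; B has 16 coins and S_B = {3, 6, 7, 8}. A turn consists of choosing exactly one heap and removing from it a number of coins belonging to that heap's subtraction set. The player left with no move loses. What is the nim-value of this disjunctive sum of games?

Heap A, S = {2, 6, 9}:
n :  0  1  2  3  4  5  6  7  8  9 10 11 12 13 14 15 16 17 18 19 20 21 22 23 24 25 26
G :  0  0  1  1  0  0  1  1  0  2  1  3  0  2  1  0  0  1  1  0  0  1  1  0  2  1  3
G_A(26) = 3.
Heap B, S = {3, 6, 7, 8}:
G(0) = 0
G(1) = mex{} = 0
G(2) = mex{} = 0
G(3) = mex{0} = 1
G(4) = mex{0} = 1
G(5) = mex{0} = 1
G(6) = mex{1,0} = 2
G(7) = mex{1,0,0} = 2
G(8) = mex{1,0,0,0} = 2
G(9) = mex{2,1,0,0} = 3
G(10) = mex{2,1,1,0} = 3
G(11) = mex{2,1,1,1} = 0
G(12) = mex{3,2,1,1} = 0
G(13) = mex{3,2,2,1} = 0
G(14) = mex{0,2,2,2} = 1
G(15) = mex{0,3,2,2} = 1
G(16) = mex{0,3,3,2} = 1
G_B(16) = 1.
Combined Grundy value = 3 ⊕ 1 = 2.

2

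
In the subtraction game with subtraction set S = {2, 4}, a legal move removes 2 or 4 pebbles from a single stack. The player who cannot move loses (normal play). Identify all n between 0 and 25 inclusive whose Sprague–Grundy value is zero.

0, 1, 6, 7, 12, 13, 18, 19, 24, 25

G(0) = 0
G(1) = mex{} = 0
G(2) = mex{0} = 1
G(3) = mex{0} = 1
G(4) = mex{1,0} = 2
G(5) = mex{1,0} = 2
G(6) = mex{2,1} = 0
G(7) = mex{2,1} = 0
G(8) = mex{0,2} = 1
G(9) = mex{0,2} = 1
G(10) = mex{1,0} = 2
G(11) = mex{1,0} = 2
G(12) = mex{2,1} = 0
G(13) = mex{2,1} = 0
G(14) = mex{0,2} = 1
G(15) = mex{0,2} = 1
G(16) = mex{1,0} = 2
G(17) = mex{1,0} = 2
G(18) = mex{2,1} = 0
G(19) = mex{2,1} = 0
G(20) = mex{0,2} = 1
G(21) = mex{0,2} = 1
G(22) = mex{1,0} = 2
G(23) = mex{1,0} = 2
G(24) = mex{2,1} = 0
G(25) = mex{2,1} = 0
P-positions are exactly the n with G(n) = 0.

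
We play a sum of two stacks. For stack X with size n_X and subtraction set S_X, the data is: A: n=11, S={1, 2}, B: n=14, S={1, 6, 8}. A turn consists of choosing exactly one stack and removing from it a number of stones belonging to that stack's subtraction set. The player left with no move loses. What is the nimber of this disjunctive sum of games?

2

Stack A, S = {1, 2}:
n :  0  1  2  3  4  5  6  7  8  9 10 11
G :  0  1  2  0  1  2  0  1  2  0  1  2
G_A(11) = 2.
Stack B, S = {1, 6, 8}:
n :  0  1  2  3  4  5  6  7  8  9 10 11 12 13 14
G :  0  1  0  1  0  1  2  0  1  0  1  0  1  2  0
G_B(14) = 0.
Combined Grundy value = 2 ⊕ 0 = 2.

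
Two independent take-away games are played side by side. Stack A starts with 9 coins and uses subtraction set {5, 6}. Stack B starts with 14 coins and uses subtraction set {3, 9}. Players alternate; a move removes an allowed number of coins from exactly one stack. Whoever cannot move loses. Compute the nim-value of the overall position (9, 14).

1

Stack A, S = {5, 6}:
n : 0 1 2 3 4 5 6 7 8 9
G : 0 0 0 0 0 1 1 1 1 1
G_A(9) = 1.
Stack B, S = {3, 9}:
G(0) = 0
G(1) = mex{} = 0
G(2) = mex{} = 0
G(3) = mex{0} = 1
G(4) = mex{0} = 1
G(5) = mex{0} = 1
G(6) = mex{1} = 0
G(7) = mex{1} = 0
G(8) = mex{1} = 0
G(9) = mex{0,0} = 1
G(10) = mex{0,0} = 1
G(11) = mex{0,0} = 1
G(12) = mex{1,1} = 0
G(13) = mex{1,1} = 0
G(14) = mex{1,1} = 0
G_B(14) = 0.
Combined Grundy value = 1 ⊕ 0 = 1.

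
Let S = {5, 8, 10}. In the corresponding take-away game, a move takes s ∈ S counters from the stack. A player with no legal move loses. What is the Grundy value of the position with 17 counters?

0

n :  0  1  2  3  4  5  6  7  8  9 10 11 12 13 14 15 16 17
G :  0  0  0  0  0  1  1  1  1  1  2  2  2  2  2  0  0  0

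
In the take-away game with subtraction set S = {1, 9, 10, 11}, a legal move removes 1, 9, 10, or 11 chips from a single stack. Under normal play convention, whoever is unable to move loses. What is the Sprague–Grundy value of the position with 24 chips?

n :  0  1  2  3  4  5  6  7  8  9 10 11 12 13 14 15 16 17 18 19 20 21 22 23 24
G :  0  1  0  1  0  1  0  1  0  1  2  3  2  3  2  3  2  3  2  3  0  1  0  1  0

0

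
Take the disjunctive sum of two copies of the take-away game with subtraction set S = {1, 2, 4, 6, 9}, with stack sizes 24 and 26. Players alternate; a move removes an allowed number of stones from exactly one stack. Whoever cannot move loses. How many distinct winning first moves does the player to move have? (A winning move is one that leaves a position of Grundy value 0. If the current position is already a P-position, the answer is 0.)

All stacks use S = {1, 2, 4, 6, 9}:
G(0) = 0
G(1) = mex{0} = 1
G(2) = mex{1,0} = 2
G(3) = mex{2,1} = 0
G(4) = mex{0,2,0} = 1
G(5) = mex{1,0,1} = 2
G(6) = mex{2,1,2,0} = 3
G(7) = mex{3,2,0,1} = 4
G(8) = mex{4,3,1,2} = 0
G(9) = mex{0,4,2,0,0} = 1
G(10) = mex{1,0,3,1,1} = 2
G(11) = mex{2,1,4,2,2} = 0
G(12) = mex{0,2,0,3,0} = 1
G(13) = mex{1,0,1,4,1} = 2
G(14) = mex{2,1,2,0,2} = 3
G(15) = mex{3,2,0,1,3} = 4
G(16) = mex{4,3,1,2,4} = 0
G(17) = mex{0,4,2,0,0} = 1
G(18) = mex{1,0,3,1,1} = 2
G(19) = mex{2,1,4,2,2} = 0
G(20) = mex{0,2,0,3,0} = 1
G(21) = mex{1,0,1,4,1} = 2
G(22) = mex{2,1,2,0,2} = 3
G(23) = mex{3,2,0,1,3} = 4
G(24) = mex{4,3,1,2,4} = 0
G(25) = mex{0,4,2,0,0} = 1
G(26) = mex{1,0,3,1,1} = 2
Stack A: G(24) = 0.
Stack B: G(26) = 2.
Combined Grundy value = 0 ⊕ 2 = 2.
A winning move leaves total XOR = 0, i.e. changes one component's Grundy value g to g ⊕ X where X is the current total.
Stack A: need g' = 0⊕2 = 2. Options: 24−1→G=4, 24−2→G=3, 24−4→G=1, 24−6→G=2, 24−9→G=4. Hits: 1.
Stack B: need g' = 2⊕2 = 0. Options: 26−1→G=1, 26−2→G=0, 26−4→G=3, 26−6→G=1, 26−9→G=1. Hits: 1.

2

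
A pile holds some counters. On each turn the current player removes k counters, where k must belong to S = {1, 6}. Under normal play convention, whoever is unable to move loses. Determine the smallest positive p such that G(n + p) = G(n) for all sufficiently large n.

n :  0  1  2  3  4  5  6  7  8  9 10 11 12 13 14 15
G :  0  1  0  1  0  1  2  0  1  0  1  0  1  2  0  1
G(n+7) = G(n) holds for n = 0,…,5 (a full window of length max(S) = 6), so the sequence is purely periodic with period 7.

7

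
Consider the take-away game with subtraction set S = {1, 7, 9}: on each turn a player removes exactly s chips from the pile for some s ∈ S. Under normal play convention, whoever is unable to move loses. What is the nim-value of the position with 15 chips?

n :  0  1  2  3  4  5  6  7  8  9 10 11 12 13 14 15
G :  0  1  0  1  0  1  0  1  0  1  0  1  0  1  0  1

1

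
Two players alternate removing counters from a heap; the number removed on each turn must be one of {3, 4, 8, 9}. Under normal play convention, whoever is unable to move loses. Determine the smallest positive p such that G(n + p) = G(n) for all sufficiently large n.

n :  0  1  2  3  4  5  6  7  8  9 10 11 12 13 14 15 16 17 18 19 20 21 22 23 24 25
G :  0  0  0  1  1  1  2  0  2  3  1  3  0  0  0  1  1  1  2  0  2  3  1  3  0  0
G(n+12) = G(n) holds for n = 0,…,8 (a full window of length max(S) = 9), so the sequence is purely periodic with period 12.

12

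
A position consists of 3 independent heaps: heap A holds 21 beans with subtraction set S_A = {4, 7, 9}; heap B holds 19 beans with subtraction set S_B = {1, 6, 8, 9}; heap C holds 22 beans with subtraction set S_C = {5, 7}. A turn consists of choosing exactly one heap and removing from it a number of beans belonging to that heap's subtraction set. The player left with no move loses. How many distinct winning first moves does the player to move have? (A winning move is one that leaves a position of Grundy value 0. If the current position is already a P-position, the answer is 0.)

0

Heap A, S = {4, 7, 9}:
G(0) = 0
G(1) = mex{} = 0
G(2) = mex{} = 0
G(3) = mex{} = 0
G(4) = mex{0} = 1
G(5) = mex{0} = 1
G(6) = mex{0} = 1
G(7) = mex{0,0} = 1
G(8) = mex{1,0} = 2
G(9) = mex{1,0,0} = 2
G(10) = mex{1,0,0} = 2
G(11) = mex{1,1,0} = 2
G(12) = mex{2,1,0} = 3
G(13) = mex{2,1,1} = 0
G(14) = mex{2,1,1} = 0
G(15) = mex{2,2,1} = 0
G(16) = mex{3,2,1} = 0
G(17) = mex{0,2,2} = 1
G(18) = mex{0,2,2} = 1
G(19) = mex{0,3,2} = 1
G(20) = mex{0,0,2} = 1
G(21) = mex{1,0,3} = 2
G_A(21) = 2.
Heap B, S = {1, 6, 8, 9}:
n :  0  1  2  3  4  5  6  7  8  9 10 11 12 13 14 15 16 17 18 19
G :  0  1  0  1  0  1  2  0  1  2  3  2  3  2  0  1  2  0  1  0
G_B(19) = 0.
Heap C, S = {5, 7}:
G(0) = 0
G(1) = mex{} = 0
G(2) = mex{} = 0
G(3) = mex{} = 0
G(4) = mex{} = 0
G(5) = mex{0} = 1
G(6) = mex{0} = 1
G(7) = mex{0,0} = 1
G(8) = mex{0,0} = 1
G(9) = mex{0,0} = 1
G(10) = mex{1,0} = 2
G(11) = mex{1,0} = 2
G(12) = mex{1,1} = 0
G(13) = mex{1,1} = 0
G(14) = mex{1,1} = 0
G(15) = mex{2,1} = 0
G(16) = mex{2,1} = 0
G(17) = mex{0,2} = 1
G(18) = mex{0,2} = 1
G(19) = mex{0,0} = 1
G(20) = mex{0,0} = 1
G(21) = mex{0,0} = 1
G(22) = mex{1,0} = 2
G_C(22) = 2.
Combined Grundy value = 2 ⊕ 0 ⊕ 2 = 0.
A winning move leaves total XOR = 0, i.e. changes one component's Grundy value g to g ⊕ X where X is the current total.
Heap A: target g' = 2⊕0 = 2, but every legal move changes the Grundy value (mex property), so 0 moves.
Heap B: target g' = 0⊕0 = 0, but every legal move changes the Grundy value (mex property), so 0 moves.
Heap C: target g' = 2⊕0 = 2, but every legal move changes the Grundy value (mex property), so 0 moves.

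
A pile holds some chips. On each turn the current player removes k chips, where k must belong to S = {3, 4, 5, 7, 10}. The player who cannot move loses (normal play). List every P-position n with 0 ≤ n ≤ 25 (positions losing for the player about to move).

0, 1, 2, 13, 14, 15

G(0) = 0
G(1) = mex{} = 0
G(2) = mex{} = 0
G(3) = mex{0} = 1
G(4) = mex{0,0} = 1
G(5) = mex{0,0,0} = 1
G(6) = mex{1,0,0} = 2
G(7) = mex{1,1,0,0} = 2
G(8) = mex{1,1,1,0} = 2
G(9) = mex{2,1,1,0} = 3
G(10) = mex{2,2,1,1,0} = 3
G(11) = mex{2,2,2,1,0} = 3
G(12) = mex{3,2,2,1,0} = 4
G(13) = mex{3,3,2,2,1} = 0
G(14) = mex{3,3,3,2,1} = 0
G(15) = mex{4,3,3,2,1} = 0
G(16) = mex{0,4,3,3,2} = 1
G(17) = mex{0,0,4,3,2} = 1
G(18) = mex{0,0,0,3,2} = 1
G(19) = mex{1,0,0,4,3} = 2
G(20) = mex{1,1,0,0,3} = 2
G(21) = mex{1,1,1,0,3} = 2
G(22) = mex{2,1,1,0,4} = 3
G(23) = mex{2,2,1,1,0} = 3
G(24) = mex{2,2,2,1,0} = 3
G(25) = mex{3,2,2,1,0} = 4
P-positions are exactly the n with G(n) = 0.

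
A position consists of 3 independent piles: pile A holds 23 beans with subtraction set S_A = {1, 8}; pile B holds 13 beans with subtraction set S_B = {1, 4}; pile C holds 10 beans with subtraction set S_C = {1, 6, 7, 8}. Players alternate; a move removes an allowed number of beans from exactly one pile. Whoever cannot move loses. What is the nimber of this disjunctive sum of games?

2

Pile A, S = {1, 8}:
n :  0  1  2  3  4  5  6  7  8  9 10 11 12 13 14 15 16 17 18 19 20 21 22 23
G :  0  1  0  1  0  1  0  1  2  0  1  0  1  0  1  0  1  2  0  1  0  1  0  1
G_A(23) = 1.
Pile B, S = {1, 4}:
G(0) = 0
G(1) = mex{0} = 1
G(2) = mex{1} = 0
G(3) = mex{0} = 1
G(4) = mex{1,0} = 2
G(5) = mex{2,1} = 0
G(6) = mex{0,0} = 1
G(7) = mex{1,1} = 0
G(8) = mex{0,2} = 1
G(9) = mex{1,0} = 2
G(10) = mex{2,1} = 0
G(11) = mex{0,0} = 1
G(12) = mex{1,1} = 0
G(13) = mex{0,2} = 1
G_B(13) = 1.
Pile C, S = {1, 6, 7, 8}:
G(0) = 0
G(1) = mex{0} = 1
G(2) = mex{1} = 0
G(3) = mex{0} = 1
G(4) = mex{1} = 0
G(5) = mex{0} = 1
G(6) = mex{1,0} = 2
G(7) = mex{2,1,0} = 3
G(8) = mex{3,0,1,0} = 2
G(9) = mex{2,1,0,1} = 3
G(10) = mex{3,0,1,0} = 2
G_C(10) = 2.
Combined Grundy value = 1 ⊕ 1 ⊕ 2 = 2.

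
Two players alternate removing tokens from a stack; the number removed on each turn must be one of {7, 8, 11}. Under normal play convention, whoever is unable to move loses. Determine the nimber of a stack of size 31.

n :  0  1  2  3  4  5  6  7  8  9 10 11 12 13 14 15 16 17 18 19 20 21 22 23 24 25 26 27 28 29 30 31
G :  0  0  0  0  0  0  0  1  1  1  1  1  1  1  2  2  2  2  0  0  0  0  0  0  0  1  1  1  1  1  1  1

1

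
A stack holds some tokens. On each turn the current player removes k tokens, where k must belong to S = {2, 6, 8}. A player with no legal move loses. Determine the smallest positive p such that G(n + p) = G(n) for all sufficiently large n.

14

G(0) = 0
G(1) = mex{} = 0
G(2) = mex{0} = 1
G(3) = mex{0} = 1
G(4) = mex{1} = 0
G(5) = mex{1} = 0
G(6) = mex{0,0} = 1
G(7) = mex{0,0} = 1
G(8) = mex{1,1,0} = 2
G(9) = mex{1,1,0} = 2
G(10) = mex{2,0,1} = 3
G(11) = mex{2,0,1} = 3
G(12) = mex{3,1,0} = 2
G(13) = mex{3,1,0} = 2
G(14) = mex{2,2,1} = 0
G(15) = mex{2,2,1} = 0
G(16) = mex{0,3,2} = 1
G(17) = mex{0,3,2} = 1
G(18) = mex{1,2,3} = 0
G(19) = mex{1,2,3} = 0
G(20) = mex{0,0,2} = 1
G(21) = mex{0,0,2} = 1
G(22) = mex{1,1,0} = 2
G(23) = mex{1,1,0} = 2
G(24) = mex{2,0,1} = 3
G(25) = mex{2,0,1} = 3
G(26) = mex{3,1,0} = 2
G(27) = mex{3,1,0} = 2
G(28) = mex{2,2,1} = 0
G(29) = mex{2,2,1} = 0
G(n+14) = G(n) holds for n = 0,…,7 (a full window of length max(S) = 8), so the sequence is purely periodic with period 14.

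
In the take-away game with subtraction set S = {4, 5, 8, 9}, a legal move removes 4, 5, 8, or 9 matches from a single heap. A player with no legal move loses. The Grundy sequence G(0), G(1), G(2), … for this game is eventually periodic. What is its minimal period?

13

n :  0  1  2  3  4  5  6  7  8  9 10 11 12 13 14 15 16 17 18 19 20 21 22 23 24 25 26 27
G :  0  0  0  0  1  1  1  1  2  2  2  2  3  0  0  0  0  1  1  1  1  2  2  2  2  3  0  0
G(n+13) = G(n) holds for n = 0,…,8 (a full window of length max(S) = 9), so the sequence is purely periodic with period 13.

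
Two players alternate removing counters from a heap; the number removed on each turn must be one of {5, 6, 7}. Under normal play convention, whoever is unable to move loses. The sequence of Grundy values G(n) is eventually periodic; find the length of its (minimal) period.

n :  0  1  2  3  4  5  6  7  8  9 10 11 12 13 14 15 16 17 18 19 20 21 22 23 24 25
G :  0  0  0  0  0  1  1  1  1  1  2  2  0  0  0  0  0  1  1  1  1  1  2  2  0  0
G(n+12) = G(n) holds for n = 0,…,6 (a full window of length max(S) = 7), so the sequence is purely periodic with period 12.

12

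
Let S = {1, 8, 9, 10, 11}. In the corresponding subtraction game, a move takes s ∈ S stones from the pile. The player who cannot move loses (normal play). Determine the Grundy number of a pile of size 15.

3

G(0) = 0
G(1) = mex{0} = 1
G(2) = mex{1} = 0
G(3) = mex{0} = 1
G(4) = mex{1} = 0
G(5) = mex{0} = 1
G(6) = mex{1} = 0
G(7) = mex{0} = 1
G(8) = mex{1,0} = 2
G(9) = mex{2,1,0} = 3
G(10) = mex{3,0,1,0} = 2
G(11) = mex{2,1,0,1,0} = 3
G(12) = mex{3,0,1,0,1} = 2
G(13) = mex{2,1,0,1,0} = 3
G(14) = mex{3,0,1,0,1} = 2
G(15) = mex{2,1,0,1,0} = 3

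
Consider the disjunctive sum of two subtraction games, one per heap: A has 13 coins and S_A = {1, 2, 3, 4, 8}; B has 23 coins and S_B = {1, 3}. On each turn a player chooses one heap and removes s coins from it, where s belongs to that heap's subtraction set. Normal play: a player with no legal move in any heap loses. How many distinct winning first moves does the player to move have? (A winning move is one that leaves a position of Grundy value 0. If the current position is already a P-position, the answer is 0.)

Heap A, S = {1, 2, 3, 4, 8}:
G(0) = 0
G(1) = mex{0} = 1
G(2) = mex{1,0} = 2
G(3) = mex{2,1,0} = 3
G(4) = mex{3,2,1,0} = 4
G(5) = mex{4,3,2,1} = 0
G(6) = mex{0,4,3,2} = 1
G(7) = mex{1,0,4,3} = 2
G(8) = mex{2,1,0,4,0} = 3
G(9) = mex{3,2,1,0,1} = 4
G(10) = mex{4,3,2,1,2} = 0
G(11) = mex{0,4,3,2,3} = 1
G(12) = mex{1,0,4,3,4} = 2
G(13) = mex{2,1,0,4,0} = 3
G_A(13) = 3.
Heap B, S = {1, 3}:
G(0) = 0
G(1) = mex{0} = 1
G(2) = mex{1} = 0
G(3) = mex{0,0} = 1
G(4) = mex{1,1} = 0
G(5) = mex{0,0} = 1
G(6) = mex{1,1} = 0
G(7) = mex{0,0} = 1
G(8) = mex{1,1} = 0
G(9) = mex{0,0} = 1
G(10) = mex{1,1} = 0
G(11) = mex{0,0} = 1
G(12) = mex{1,1} = 0
G(13) = mex{0,0} = 1
G(14) = mex{1,1} = 0
G(15) = mex{0,0} = 1
G(16) = mex{1,1} = 0
G(17) = mex{0,0} = 1
G(18) = mex{1,1} = 0
G(19) = mex{0,0} = 1
G(20) = mex{1,1} = 0
G(21) = mex{0,0} = 1
G(22) = mex{1,1} = 0
G(23) = mex{0,0} = 1
G_B(23) = 1.
Combined Grundy value = 3 ⊕ 1 = 2.
A winning move leaves total XOR = 0, i.e. changes one component's Grundy value g to g ⊕ X where X is the current total.
Heap A: need g' = 3⊕2 = 1. Options: 13−1→G=2, 13−2→G=1, 13−3→G=0, 13−4→G=4, 13−8→G=0. Hits: 1.
Heap B: need g' = 1⊕2 = 3. Options: 23−1→G=0, 23−3→G=0. Hits: 0.

1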